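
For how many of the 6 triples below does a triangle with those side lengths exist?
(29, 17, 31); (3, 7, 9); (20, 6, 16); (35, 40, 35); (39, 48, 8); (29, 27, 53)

(17,29,31): 17+29 > 31 → valid
(3,7,9): 3+7 > 9 → valid
(6,16,20): 6+16 > 20 → valid
(35,35,40): 35+35 > 40 → valid
(8,39,48): 8+39 ≤ 48 → not valid
(27,29,53): 27+29 > 53 → valid
5 of the 6 triples form a triangle.

5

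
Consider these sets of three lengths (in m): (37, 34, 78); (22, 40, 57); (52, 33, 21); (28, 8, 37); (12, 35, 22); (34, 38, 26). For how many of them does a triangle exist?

(34,37,78): 34+37 ≤ 78 → not valid
(22,40,57): 22+40 > 57 → valid
(21,33,52): 21+33 > 52 → valid
(8,28,37): 8+28 ≤ 37 → not valid
(12,22,35): 12+22 ≤ 35 → not valid
(26,34,38): 26+34 > 38 → valid
3 of the 6 triples form a triangle.

3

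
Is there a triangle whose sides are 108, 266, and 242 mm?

Yes

The longest side is 266, and the other two sum to 350.
Since 350 > 266, the triangle inequality holds.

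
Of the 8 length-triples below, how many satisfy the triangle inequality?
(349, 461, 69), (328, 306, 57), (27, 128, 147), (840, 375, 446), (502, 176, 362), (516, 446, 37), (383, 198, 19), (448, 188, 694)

(69,349,461): 69+349 ≤ 461 → not valid
(57,306,328): 57+306 > 328 → valid
(27,128,147): 27+128 > 147 → valid
(375,446,840): 375+446 ≤ 840 → not valid
(176,362,502): 176+362 > 502 → valid
(37,446,516): 37+446 ≤ 516 → not valid
(19,198,383): 19+198 ≤ 383 → not valid
(188,448,694): 188+448 ≤ 694 → not valid
3 of the 8 triples form a triangle.

3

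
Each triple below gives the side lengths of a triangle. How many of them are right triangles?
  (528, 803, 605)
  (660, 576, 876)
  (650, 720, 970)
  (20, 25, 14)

(528,803,605): 528²+605² = 644809 = 803² → right
(660,576,876): 576²+660² = 767376 = 876² → right
(650,720,970): 650²+720² = 940900 = 970² → right
(20,25,14): 14²+20² = 596 < 625 = 25² → obtuse
3 of the 4 are right.

3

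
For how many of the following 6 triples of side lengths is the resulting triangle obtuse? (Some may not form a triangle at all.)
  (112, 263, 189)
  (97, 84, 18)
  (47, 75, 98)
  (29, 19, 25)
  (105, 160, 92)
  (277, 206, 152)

(112,263,189): 112²+189² = 48265 < 69169 = 263² → obtuse
(97,84,18): 18²+84² = 7380 < 9409 = 97² → obtuse
(47,75,98): 47²+75² = 7834 < 9604 = 98² → obtuse
(29,19,25): 19²+25² = 986 > 841 = 29² → acute
(105,160,92): 92²+105² = 19489 < 25600 = 160² → obtuse
(277,206,152): 152²+206² = 65540 < 76729 = 277² → obtuse
5 of the 6 are obtuse.

5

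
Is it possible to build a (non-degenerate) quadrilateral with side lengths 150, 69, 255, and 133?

A quadrilateral exists iff every side is shorter than the sum of the others — equivalently, the longest side is less than the sum of the rest.
Longest side 255 < 352 (sum of the remaining 3), so yes.

Yes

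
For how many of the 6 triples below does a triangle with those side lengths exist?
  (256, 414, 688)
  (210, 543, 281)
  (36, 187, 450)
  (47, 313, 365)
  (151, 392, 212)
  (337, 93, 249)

(256,414,688): 256+414 ≤ 688 → not valid
(210,281,543): 210+281 ≤ 543 → not valid
(36,187,450): 36+187 ≤ 450 → not valid
(47,313,365): 47+313 ≤ 365 → not valid
(151,212,392): 151+212 ≤ 392 → not valid
(93,249,337): 93+249 > 337 → valid
1 of the 6 triples forms a triangle.

1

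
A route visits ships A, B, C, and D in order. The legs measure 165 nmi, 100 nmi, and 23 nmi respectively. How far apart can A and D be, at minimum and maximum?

The maximum is all hops collinear in one direction: 165 + 100 + 23 = 288.
The longest hop is 165; the others sum to 123. Folding the others back against it leaves at least 165 − 123 = 42.

42 ≤ AD ≤ 288 nmi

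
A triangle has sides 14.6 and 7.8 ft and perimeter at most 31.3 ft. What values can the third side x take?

Triangle inequality alone gives 6.8 < x < 22.4.
The perimeter condition gives x ≤ 31.3 − 14.6 − 7.8 = 8.9.
Intersecting the two: 6.8 < x ≤ 8.9.

6.8 < x ≤ 8.9 ft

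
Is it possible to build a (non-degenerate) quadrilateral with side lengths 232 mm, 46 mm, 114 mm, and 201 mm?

Yes

A quadrilateral exists iff every side is shorter than the sum of the others — equivalently, the longest side is less than the sum of the rest.
Longest side 232 < 361 (sum of the remaining 3), so yes.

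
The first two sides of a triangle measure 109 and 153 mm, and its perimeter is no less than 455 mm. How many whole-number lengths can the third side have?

69

Triangle inequality: 44 < x < 262. Perimeter ≥ 455 gives x ≥ 455 − 109 − 153 = 193.
So 193 ≤ x < 262; integers 193 through 261: 69 values.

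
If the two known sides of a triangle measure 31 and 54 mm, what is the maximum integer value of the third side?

84

The third side must be strictly less than 31 + 54 = 85.
The largest integer below 85 is 84.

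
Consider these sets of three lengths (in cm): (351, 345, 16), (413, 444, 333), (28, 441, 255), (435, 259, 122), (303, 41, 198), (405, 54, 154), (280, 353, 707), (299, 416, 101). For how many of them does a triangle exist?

2

(16,345,351): 16+345 > 351 → valid
(333,413,444): 333+413 > 444 → valid
(28,255,441): 28+255 ≤ 441 → not valid
(122,259,435): 122+259 ≤ 435 → not valid
(41,198,303): 41+198 ≤ 303 → not valid
(54,154,405): 54+154 ≤ 405 → not valid
(280,353,707): 280+353 ≤ 707 → not valid
(101,299,416): 101+299 ≤ 416 → not valid
2 of the 8 triples form a triangle.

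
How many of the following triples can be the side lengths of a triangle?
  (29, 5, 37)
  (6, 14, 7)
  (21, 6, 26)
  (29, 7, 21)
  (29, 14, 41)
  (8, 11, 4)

(5,29,37): 5+29 ≤ 37 → not valid
(6,7,14): 6+7 ≤ 14 → not valid
(6,21,26): 6+21 > 26 → valid
(7,21,29): 7+21 ≤ 29 → not valid
(14,29,41): 14+29 > 41 → valid
(4,8,11): 4+8 > 11 → valid
3 of the 6 triples form a triangle.

3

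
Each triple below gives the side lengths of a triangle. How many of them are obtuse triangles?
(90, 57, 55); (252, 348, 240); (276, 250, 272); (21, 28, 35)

(90,57,55): 55²+57² = 6274 < 8100 = 90² → obtuse
(252,348,240): 240²+252² = 121104 = 348² → right
(276,250,272): 250²+272² = 136484 > 76176 = 276² → acute
(21,28,35): 21²+28² = 1225 = 35² → right
1 of the 4 is obtuse.

1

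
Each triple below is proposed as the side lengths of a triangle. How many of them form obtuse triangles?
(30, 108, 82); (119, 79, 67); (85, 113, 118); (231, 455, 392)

2

(30,108,82): 30²+82² = 7624 < 11664 = 108² → obtuse
(119,79,67): 67²+79² = 10730 < 14161 = 119² → obtuse
(85,113,118): 85²+113² = 19994 > 13924 = 118² → acute
(231,455,392): 231²+392² = 207025 = 455² → right
2 of the 4 are obtuse.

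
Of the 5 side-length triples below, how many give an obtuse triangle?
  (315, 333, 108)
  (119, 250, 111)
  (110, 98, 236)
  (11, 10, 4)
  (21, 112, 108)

(315,333,108): 108²+315² = 110889 = 333² → right
(119,250,111): 111+119 ≤ 250, not a triangle
(110,98,236): 98+110 ≤ 236, not a triangle
(11,10,4): 4²+10² = 116 < 121 = 11² → obtuse
(21,112,108): 21²+108² = 12105 < 12544 = 112² → obtuse
2 of the 5 are obtuse.

2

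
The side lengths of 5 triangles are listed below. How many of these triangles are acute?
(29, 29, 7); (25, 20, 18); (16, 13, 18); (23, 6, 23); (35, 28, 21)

(29,29,7): 7²+29² = 890 > 841 = 29² → acute
(25,20,18): 18²+20² = 724 > 625 = 25² → acute
(16,13,18): 13²+16² = 425 > 324 = 18² → acute
(23,6,23): 6²+23² = 565 > 529 = 23² → acute
(35,28,21): 21²+28² = 1225 = 35² → right
4 of the 5 are acute.

4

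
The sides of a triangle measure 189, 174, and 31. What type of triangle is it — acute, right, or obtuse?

obtuse

Compare the square of the longest side to the sum of squares of the other two: 31² + 174² = 31237 < 35721 = 189².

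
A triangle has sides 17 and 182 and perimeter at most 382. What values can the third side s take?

Triangle inequality alone gives 165 < s < 199.
The perimeter condition gives s ≤ 382 − 17 − 182 = 183.
Intersecting the two: 165 < s ≤ 183.

165 < s ≤ 183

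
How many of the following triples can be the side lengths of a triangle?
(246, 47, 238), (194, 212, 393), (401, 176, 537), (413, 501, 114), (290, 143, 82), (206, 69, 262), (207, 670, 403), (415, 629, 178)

(47,238,246): 47+238 > 246 → valid
(194,212,393): 194+212 > 393 → valid
(176,401,537): 176+401 > 537 → valid
(114,413,501): 114+413 > 501 → valid
(82,143,290): 82+143 ≤ 290 → not valid
(69,206,262): 69+206 > 262 → valid
(207,403,670): 207+403 ≤ 670 → not valid
(178,415,629): 178+415 ≤ 629 → not valid
5 of the 8 triples form a triangle.

5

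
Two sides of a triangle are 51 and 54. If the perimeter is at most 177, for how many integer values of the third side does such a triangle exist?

69

Triangle inequality: 3 < x < 105. Perimeter ≤ 177 gives x ≤ 177 − 51 − 54 = 72.
So 3 < x ≤ 72; integers 4 through 72: 69 values.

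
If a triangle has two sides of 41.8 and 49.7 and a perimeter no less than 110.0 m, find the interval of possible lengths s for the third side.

Triangle inequality alone gives 7.9 < s < 91.5.
The perimeter condition gives s ≥ 110.0 − 41.8 − 49.7 = 18.5.
Intersecting the two: 18.5 ≤ s < 91.5.

18.5 ≤ s < 91.5 m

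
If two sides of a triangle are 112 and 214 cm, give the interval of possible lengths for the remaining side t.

By the triangle inequality, t must be less than 112 + 214 = 326 and greater than |112 − 214| = 102.

102 < t < 326 (cm)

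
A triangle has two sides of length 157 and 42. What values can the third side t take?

115 < t < 199

By the triangle inequality, t must be less than 157 + 42 = 199 and greater than |157 − 42| = 115.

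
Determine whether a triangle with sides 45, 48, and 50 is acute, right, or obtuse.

Compare the square of the longest side to the sum of squares of the other two: 45² + 48² = 4329 > 2500 = 50².

acute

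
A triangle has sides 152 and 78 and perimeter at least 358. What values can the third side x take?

Triangle inequality alone gives 74 < x < 230.
The perimeter condition gives x ≥ 358 − 152 − 78 = 128.
Intersecting the two: 128 ≤ x < 230.

128 ≤ x < 230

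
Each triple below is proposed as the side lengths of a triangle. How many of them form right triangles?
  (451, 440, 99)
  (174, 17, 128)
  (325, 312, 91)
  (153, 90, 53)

(451,440,99): 99²+440² = 203401 = 451² → right
(174,17,128): 17+128 ≤ 174, not a triangle
(325,312,91): 91²+312² = 105625 = 325² → right
(153,90,53): 53+90 ≤ 153, not a triangle
2 of the 4 are right.

2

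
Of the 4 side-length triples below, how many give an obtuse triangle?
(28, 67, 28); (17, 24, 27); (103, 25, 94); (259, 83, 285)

(28,67,28): 28+28 ≤ 67, not a triangle
(17,24,27): 17²+24² = 865 > 729 = 27² → acute
(103,25,94): 25²+94² = 9461 < 10609 = 103² → obtuse
(259,83,285): 83²+259² = 73970 < 81225 = 285² → obtuse
2 of the 4 are obtuse.

2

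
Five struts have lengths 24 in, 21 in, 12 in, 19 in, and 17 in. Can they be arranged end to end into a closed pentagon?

A pentagon exists iff every side is shorter than the sum of the others — equivalently, the longest side is less than the sum of the rest.
Longest side 24 < 69 (sum of the remaining 4), so yes.

Yes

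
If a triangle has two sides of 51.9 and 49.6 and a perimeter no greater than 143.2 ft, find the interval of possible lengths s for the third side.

2.3 < s ≤ 41.7

Triangle inequality alone gives 2.3 < s < 101.5.
The perimeter condition gives s ≤ 143.2 − 51.9 − 49.6 = 41.7.
Intersecting the two: 2.3 < s ≤ 41.7.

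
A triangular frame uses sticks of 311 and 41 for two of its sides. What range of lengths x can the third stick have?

270 < x < 352

By the triangle inequality, x must be less than 311 + 41 = 352 and greater than |311 − 41| = 270.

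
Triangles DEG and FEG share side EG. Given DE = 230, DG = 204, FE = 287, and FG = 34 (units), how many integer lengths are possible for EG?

67

From triangle DEG: 26 < EG < 434.
From triangle FEG: 253 < EG < 321.
Intersection: 253 < EG < 321, so integers 254 through 320: 67 values.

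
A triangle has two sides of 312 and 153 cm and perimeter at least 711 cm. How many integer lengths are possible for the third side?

Triangle inequality: 159 < x < 465. Perimeter ≥ 711 gives x ≥ 711 − 312 − 153 = 246.
So 246 ≤ x < 465; integers 246 through 464: 219 values.

219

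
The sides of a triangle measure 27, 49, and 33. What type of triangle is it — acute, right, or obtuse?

Compare the square of the longest side to the sum of squares of the other two: 27² + 33² = 1818 < 2401 = 49².

obtuse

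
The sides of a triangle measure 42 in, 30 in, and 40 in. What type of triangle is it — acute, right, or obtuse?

Compare the square of the longest side to the sum of squares of the other two: 30² + 40² = 2500 > 1764 = 42².

acute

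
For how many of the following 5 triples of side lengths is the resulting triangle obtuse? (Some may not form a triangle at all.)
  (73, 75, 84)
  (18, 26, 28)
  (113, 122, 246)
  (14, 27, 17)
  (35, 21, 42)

2

(73,75,84): 73²+75² = 10954 > 7056 = 84² → acute
(18,26,28): 18²+26² = 1000 > 784 = 28² → acute
(113,122,246): 113+122 ≤ 246, not a triangle
(14,27,17): 14²+17² = 485 < 729 = 27² → obtuse
(35,21,42): 21²+35² = 1666 < 1764 = 42² → obtuse
2 of the 5 are obtuse.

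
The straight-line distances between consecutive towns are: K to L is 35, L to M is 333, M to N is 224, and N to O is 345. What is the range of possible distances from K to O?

The maximum is all hops collinear in one direction: 35 + 333 + 224 + 345 = 937.
The longest hop is 345; the others sum to 592. Since 345 ≤ 592, the path can fold back on itself completely, so the minimum distance is 0.

0 ≤ KO ≤ 937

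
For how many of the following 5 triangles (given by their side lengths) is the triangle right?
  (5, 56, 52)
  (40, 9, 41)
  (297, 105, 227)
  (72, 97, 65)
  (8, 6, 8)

(5,56,52): 5²+52² = 2729 < 3136 = 56² → obtuse
(40,9,41): 9²+40² = 1681 = 41² → right
(297,105,227): 105²+227² = 62554 < 88209 = 297² → obtuse
(72,97,65): 65²+72² = 9409 = 97² → right
(8,6,8): 6²+8² = 100 > 64 = 8² → acute
2 of the 5 are right.

2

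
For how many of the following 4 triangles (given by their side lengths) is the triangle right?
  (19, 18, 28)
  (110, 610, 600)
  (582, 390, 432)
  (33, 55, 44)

3

(19,18,28): 18²+19² = 685 < 784 = 28² → obtuse
(110,610,600): 110²+600² = 372100 = 610² → right
(582,390,432): 390²+432² = 338724 = 582² → right
(33,55,44): 33²+44² = 3025 = 55² → right
3 of the 4 are right.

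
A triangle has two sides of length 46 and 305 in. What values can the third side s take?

By the triangle inequality, s must be less than 46 + 305 = 351 and greater than |46 − 305| = 259.

259 < s < 351 (in)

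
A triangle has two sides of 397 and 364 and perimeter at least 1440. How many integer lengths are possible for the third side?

Triangle inequality: 33 < x < 761. Perimeter ≥ 1440 gives x ≥ 1440 − 397 − 364 = 679.
So 679 ≤ x < 761; integers 679 through 760: 82 values.

82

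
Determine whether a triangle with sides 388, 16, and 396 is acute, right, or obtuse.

obtuse

Compare the square of the longest side to the sum of squares of the other two: 16² + 388² = 150800 < 156816 = 396².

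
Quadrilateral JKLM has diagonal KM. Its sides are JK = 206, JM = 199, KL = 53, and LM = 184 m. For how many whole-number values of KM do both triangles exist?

105

From triangle JKM: 7 < KM < 405.
From triangle LKM: 131 < KM < 237.
Intersection: 131 < KM < 237, so integers 132 through 236: 105 values.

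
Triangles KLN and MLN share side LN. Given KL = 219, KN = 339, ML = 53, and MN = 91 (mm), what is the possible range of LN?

From triangle KLN: |219 − 339| < LN < 219 + 339, i.e. 120 < LN < 558.
From triangle MLN: 38 < LN < 144.
Both must hold, so LN lies in the intersection.

120 < LN < 144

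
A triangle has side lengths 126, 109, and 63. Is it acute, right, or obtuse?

Compare the square of the longest side to the sum of squares of the other two: 63² + 109² = 15850 < 15876 = 126².

obtuse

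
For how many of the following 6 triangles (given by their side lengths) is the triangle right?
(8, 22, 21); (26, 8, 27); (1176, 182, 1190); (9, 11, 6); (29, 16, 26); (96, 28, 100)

(8,22,21): 8²+21² = 505 > 484 = 22² → acute
(26,8,27): 8²+26² = 740 > 729 = 27² → acute
(1176,182,1190): 182²+1176² = 1416100 = 1190² → right
(9,11,6): 6²+9² = 117 < 121 = 11² → obtuse
(29,16,26): 16²+26² = 932 > 841 = 29² → acute
(96,28,100): 28²+96² = 10000 = 100² → right
2 of the 6 are right.

2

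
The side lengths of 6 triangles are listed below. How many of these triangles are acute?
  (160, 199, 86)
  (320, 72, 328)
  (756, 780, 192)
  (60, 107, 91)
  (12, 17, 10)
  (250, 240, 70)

1

(160,199,86): 86²+160² = 32996 < 39601 = 199² → obtuse
(320,72,328): 72²+320² = 107584 = 328² → right
(756,780,192): 192²+756² = 608400 = 780² → right
(60,107,91): 60²+91² = 11881 > 11449 = 107² → acute
(12,17,10): 10²+12² = 244 < 289 = 17² → obtuse
(250,240,70): 70²+240² = 62500 = 250² → right
1 of the 6 is acute.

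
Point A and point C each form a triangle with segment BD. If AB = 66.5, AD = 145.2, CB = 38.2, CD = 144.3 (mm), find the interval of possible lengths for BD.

From triangle ABD: |66.5 − 145.2| < BD < 66.5 + 145.2, i.e. 78.7 < BD < 211.7.
From triangle CBD: 106.1 < BD < 182.5.
Both must hold, so BD lies in the intersection.

106.1 < BD < 182.5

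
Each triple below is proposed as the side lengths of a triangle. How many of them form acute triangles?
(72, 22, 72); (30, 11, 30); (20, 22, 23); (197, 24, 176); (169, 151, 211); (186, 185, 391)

(72,22,72): 22²+72² = 5668 > 5184 = 72² → acute
(30,11,30): 11²+30² = 1021 > 900 = 30² → acute
(20,22,23): 20²+22² = 884 > 529 = 23² → acute
(197,24,176): 24²+176² = 31552 < 38809 = 197² → obtuse
(169,151,211): 151²+169² = 51362 > 44521 = 211² → acute
(186,185,391): 185+186 ≤ 391, not a triangle
4 of the 6 are acute.

4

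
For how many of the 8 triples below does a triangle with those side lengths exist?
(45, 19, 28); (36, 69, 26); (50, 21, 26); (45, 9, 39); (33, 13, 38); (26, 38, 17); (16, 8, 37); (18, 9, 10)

5

(19,28,45): 19+28 > 45 → valid
(26,36,69): 26+36 ≤ 69 → not valid
(21,26,50): 21+26 ≤ 50 → not valid
(9,39,45): 9+39 > 45 → valid
(13,33,38): 13+33 > 38 → valid
(17,26,38): 17+26 > 38 → valid
(8,16,37): 8+16 ≤ 37 → not valid
(9,10,18): 9+10 > 18 → valid
5 of the 8 triples form a triangle.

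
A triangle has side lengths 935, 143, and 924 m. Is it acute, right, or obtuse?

Compare the square of the longest side to the sum of squares of the other two: 143² + 924² = 874225 = 935².

right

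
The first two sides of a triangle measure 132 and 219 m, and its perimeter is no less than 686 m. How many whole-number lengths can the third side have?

16

Triangle inequality: 87 < x < 351. Perimeter ≥ 686 gives x ≥ 686 − 132 − 219 = 335.
So 335 ≤ x < 351; integers 335 through 350: 16 values.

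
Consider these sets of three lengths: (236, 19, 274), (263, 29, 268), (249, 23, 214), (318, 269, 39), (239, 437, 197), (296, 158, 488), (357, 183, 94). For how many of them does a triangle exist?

1

(19,236,274): 19+236 ≤ 274 → not valid
(29,263,268): 29+263 > 268 → valid
(23,214,249): 23+214 ≤ 249 → not valid
(39,269,318): 39+269 ≤ 318 → not valid
(197,239,437): 197+239 ≤ 437 → not valid
(158,296,488): 158+296 ≤ 488 → not valid
(94,183,357): 94+183 ≤ 357 → not valid
1 of the 7 triples forms a triangle.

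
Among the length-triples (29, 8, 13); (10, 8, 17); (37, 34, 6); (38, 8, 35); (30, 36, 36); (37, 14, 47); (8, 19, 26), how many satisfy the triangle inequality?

(8,13,29): 8+13 ≤ 29 → not valid
(8,10,17): 8+10 > 17 → valid
(6,34,37): 6+34 > 37 → valid
(8,35,38): 8+35 > 38 → valid
(30,36,36): 30+36 > 36 → valid
(14,37,47): 14+37 > 47 → valid
(8,19,26): 8+19 > 26 → valid
6 of the 7 triples form a triangle.

6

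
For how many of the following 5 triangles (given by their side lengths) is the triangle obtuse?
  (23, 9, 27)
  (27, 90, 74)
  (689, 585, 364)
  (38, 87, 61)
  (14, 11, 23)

(23,9,27): 9²+23² = 610 < 729 = 27² → obtuse
(27,90,74): 27²+74² = 6205 < 8100 = 90² → obtuse
(689,585,364): 364²+585² = 474721 = 689² → right
(38,87,61): 38²+61² = 5165 < 7569 = 87² → obtuse
(14,11,23): 11²+14² = 317 < 529 = 23² → obtuse
4 of the 5 are obtuse.

4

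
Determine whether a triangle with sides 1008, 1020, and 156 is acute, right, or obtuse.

Compare the square of the longest side to the sum of squares of the other two: 156² + 1008² = 1040400 = 1020².

right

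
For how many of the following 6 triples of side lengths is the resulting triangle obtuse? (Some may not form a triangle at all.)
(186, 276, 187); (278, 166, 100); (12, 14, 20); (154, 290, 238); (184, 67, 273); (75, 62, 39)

(186,276,187): 186²+187² = 69565 < 76176 = 276² → obtuse
(278,166,100): 100+166 ≤ 278, not a triangle
(12,14,20): 12²+14² = 340 < 400 = 20² → obtuse
(154,290,238): 154²+238² = 80360 < 84100 = 290² → obtuse
(184,67,273): 67+184 ≤ 273, not a triangle
(75,62,39): 39²+62² = 5365 < 5625 = 75² → obtuse
4 of the 6 are obtuse.

4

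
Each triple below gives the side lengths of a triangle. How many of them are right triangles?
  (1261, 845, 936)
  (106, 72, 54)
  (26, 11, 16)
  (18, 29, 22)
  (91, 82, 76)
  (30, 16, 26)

(1261,845,936): 845²+936² = 1590121 = 1261² → right
(106,72,54): 54²+72² = 8100 < 11236 = 106² → obtuse
(26,11,16): 11²+16² = 377 < 676 = 26² → obtuse
(18,29,22): 18²+22² = 808 < 841 = 29² → obtuse
(91,82,76): 76²+82² = 12500 > 8281 = 91² → acute
(30,16,26): 16²+26² = 932 > 900 = 30² → acute
1 of the 6 is right.

1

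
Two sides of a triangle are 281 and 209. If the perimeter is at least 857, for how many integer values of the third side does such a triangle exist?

Triangle inequality: 72 < x < 490. Perimeter ≥ 857 gives x ≥ 857 − 281 − 209 = 367.
So 367 ≤ x < 490; integers 367 through 489: 123 values.

123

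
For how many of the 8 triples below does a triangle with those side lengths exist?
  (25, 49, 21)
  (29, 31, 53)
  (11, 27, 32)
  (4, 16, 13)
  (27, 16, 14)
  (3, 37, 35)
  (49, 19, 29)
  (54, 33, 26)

(21,25,49): 21+25 ≤ 49 → not valid
(29,31,53): 29+31 > 53 → valid
(11,27,32): 11+27 > 32 → valid
(4,13,16): 4+13 > 16 → valid
(14,16,27): 14+16 > 27 → valid
(3,35,37): 3+35 > 37 → valid
(19,29,49): 19+29 ≤ 49 → not valid
(26,33,54): 26+33 > 54 → valid
6 of the 8 triples form a triangle.

6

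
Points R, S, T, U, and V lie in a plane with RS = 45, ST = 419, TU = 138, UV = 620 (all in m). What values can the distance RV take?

The maximum is all hops collinear in one direction: 45 + 419 + 138 + 620 = 1222.
The longest hop is 620; the others sum to 602. Folding the others back against it leaves at least 620 − 602 = 18.

18 ≤ RV ≤ 1222 m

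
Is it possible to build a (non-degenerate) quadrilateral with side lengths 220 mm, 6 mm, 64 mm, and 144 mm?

No

For a quadrilateral, each side must be shorter than the sum of the others.
Here the longest side is 220, but the remaining 3 sides sum to only 214.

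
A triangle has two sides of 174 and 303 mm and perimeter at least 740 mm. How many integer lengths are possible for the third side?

214

Triangle inequality: 129 < x < 477. Perimeter ≥ 740 gives x ≥ 740 − 174 − 303 = 263.
So 263 ≤ x < 477; integers 263 through 476: 214 values.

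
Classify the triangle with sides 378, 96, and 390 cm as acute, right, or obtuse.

right

Compare the square of the longest side to the sum of squares of the other two: 96² + 378² = 152100 = 390².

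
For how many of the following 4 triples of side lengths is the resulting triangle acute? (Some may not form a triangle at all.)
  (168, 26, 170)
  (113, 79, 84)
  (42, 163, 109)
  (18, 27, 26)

2

(168,26,170): 26²+168² = 28900 = 170² → right
(113,79,84): 79²+84² = 13297 > 12769 = 113² → acute
(42,163,109): 42+109 ≤ 163, not a triangle
(18,27,26): 18²+26² = 1000 > 729 = 27² → acute
2 of the 4 are acute.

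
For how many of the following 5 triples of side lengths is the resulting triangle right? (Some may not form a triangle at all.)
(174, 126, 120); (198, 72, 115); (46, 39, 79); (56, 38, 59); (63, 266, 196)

1

(174,126,120): 120²+126² = 30276 = 174² → right
(198,72,115): 72+115 ≤ 198, not a triangle
(46,39,79): 39²+46² = 3637 < 6241 = 79² → obtuse
(56,38,59): 38²+56² = 4580 > 3481 = 59² → acute
(63,266,196): 63+196 ≤ 266, not a triangle
1 of the 5 is right.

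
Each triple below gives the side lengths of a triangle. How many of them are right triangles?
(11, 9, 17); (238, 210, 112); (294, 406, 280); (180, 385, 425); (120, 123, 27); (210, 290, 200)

(11,9,17): 9²+11² = 202 < 289 = 17² → obtuse
(238,210,112): 112²+210² = 56644 = 238² → right
(294,406,280): 280²+294² = 164836 = 406² → right
(180,385,425): 180²+385² = 180625 = 425² → right
(120,123,27): 27²+120² = 15129 = 123² → right
(210,290,200): 200²+210² = 84100 = 290² → right
5 of the 6 are right.

5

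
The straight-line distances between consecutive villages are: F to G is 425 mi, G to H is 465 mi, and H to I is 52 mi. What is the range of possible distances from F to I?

The maximum is all hops collinear in one direction: 425 + 465 + 52 = 942.
The longest hop is 465; the others sum to 477. Since 465 ≤ 477, the path can fold back on itself completely, so the minimum distance is 0.

0 ≤ FI ≤ 942 mi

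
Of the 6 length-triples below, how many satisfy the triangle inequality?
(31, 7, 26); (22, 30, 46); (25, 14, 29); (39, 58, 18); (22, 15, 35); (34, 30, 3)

4

(7,26,31): 7+26 > 31 → valid
(22,30,46): 22+30 > 46 → valid
(14,25,29): 14+25 > 29 → valid
(18,39,58): 18+39 ≤ 58 → not valid
(15,22,35): 15+22 > 35 → valid
(3,30,34): 3+30 ≤ 34 → not valid
4 of the 6 triples form a triangle.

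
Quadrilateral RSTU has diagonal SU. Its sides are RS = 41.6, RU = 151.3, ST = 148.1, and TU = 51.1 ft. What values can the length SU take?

From triangle RSU: |41.6 − 151.3| < SU < 41.6 + 151.3, i.e. 109.7 < SU < 192.9.
From triangle TSU: 97.0 < SU < 199.2.
Both must hold, so SU lies in the intersection.

109.7 < SU < 192.9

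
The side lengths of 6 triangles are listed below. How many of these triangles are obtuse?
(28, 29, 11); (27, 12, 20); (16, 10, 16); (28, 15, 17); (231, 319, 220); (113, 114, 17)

(28,29,11): 11²+28² = 905 > 841 = 29² → acute
(27,12,20): 12²+20² = 544 < 729 = 27² → obtuse
(16,10,16): 10²+16² = 356 > 256 = 16² → acute
(28,15,17): 15²+17² = 514 < 784 = 28² → obtuse
(231,319,220): 220²+231² = 101761 = 319² → right
(113,114,17): 17²+113² = 13058 > 12996 = 114² → acute
2 of the 6 are obtuse.

2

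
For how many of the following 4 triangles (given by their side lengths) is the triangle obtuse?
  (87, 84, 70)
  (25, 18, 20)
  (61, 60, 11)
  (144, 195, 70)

(87,84,70): 70²+84² = 11956 > 7569 = 87² → acute
(25,18,20): 18²+20² = 724 > 625 = 25² → acute
(61,60,11): 11²+60² = 3721 = 61² → right
(144,195,70): 70²+144² = 25636 < 38025 = 195² → obtuse
1 of the 4 is obtuse.

1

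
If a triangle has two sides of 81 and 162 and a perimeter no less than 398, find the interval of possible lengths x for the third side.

Triangle inequality alone gives 81 < x < 243.
The perimeter condition gives x ≥ 398 − 81 − 162 = 155.
Intersecting the two: 155 ≤ x < 243.

155 ≤ x < 243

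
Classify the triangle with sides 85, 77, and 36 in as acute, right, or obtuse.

right

Compare the square of the longest side to the sum of squares of the other two: 36² + 77² = 7225 = 85².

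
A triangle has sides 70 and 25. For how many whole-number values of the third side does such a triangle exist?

The third side lies in the open interval (45, 95).
Integers from 46 to 94 inclusive: 94 − 46 + 1 = 49.

49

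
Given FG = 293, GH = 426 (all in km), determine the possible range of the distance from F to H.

133 ≤ FH ≤ 719 km

By the triangle inequality, |293 − 426| ≤ FH ≤ 293 + 426.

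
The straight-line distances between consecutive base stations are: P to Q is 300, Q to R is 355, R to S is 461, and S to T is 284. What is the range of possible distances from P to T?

The maximum is all hops collinear in one direction: 300 + 355 + 461 + 284 = 1400.
The longest hop is 461; the others sum to 939. Since 461 ≤ 939, the path can fold back on itself completely, so the minimum distance is 0.

0 ≤ PT ≤ 1400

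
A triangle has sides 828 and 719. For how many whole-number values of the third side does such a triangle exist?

1437

The third side lies in the open interval (109, 1547).
Integers from 110 to 1546 inclusive: 1546 − 110 + 1 = 1437.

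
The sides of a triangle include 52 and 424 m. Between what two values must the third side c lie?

By the triangle inequality, c must be less than 52 + 424 = 476 and greater than |52 − 424| = 372.

372 < c < 476 (m)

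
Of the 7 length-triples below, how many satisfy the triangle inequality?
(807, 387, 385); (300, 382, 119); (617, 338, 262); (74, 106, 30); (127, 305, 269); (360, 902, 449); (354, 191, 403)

(385,387,807): 385+387 ≤ 807 → not valid
(119,300,382): 119+300 > 382 → valid
(262,338,617): 262+338 ≤ 617 → not valid
(30,74,106): 30+74 ≤ 106 → not valid
(127,269,305): 127+269 > 305 → valid
(360,449,902): 360+449 ≤ 902 → not valid
(191,354,403): 191+354 > 403 → valid
3 of the 7 triples form a triangle.

3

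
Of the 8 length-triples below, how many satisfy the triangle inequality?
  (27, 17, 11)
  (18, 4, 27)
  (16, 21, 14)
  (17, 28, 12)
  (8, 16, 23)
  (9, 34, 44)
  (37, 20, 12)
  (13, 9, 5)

(11,17,27): 11+17 > 27 → valid
(4,18,27): 4+18 ≤ 27 → not valid
(14,16,21): 14+16 > 21 → valid
(12,17,28): 12+17 > 28 → valid
(8,16,23): 8+16 > 23 → valid
(9,34,44): 9+34 ≤ 44 → not valid
(12,20,37): 12+20 ≤ 37 → not valid
(5,9,13): 5+9 > 13 → valid
5 of the 8 triples form a triangle.

5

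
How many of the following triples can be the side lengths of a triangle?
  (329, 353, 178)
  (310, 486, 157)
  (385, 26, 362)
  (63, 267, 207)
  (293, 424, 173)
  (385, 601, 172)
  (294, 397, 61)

4

(178,329,353): 178+329 > 353 → valid
(157,310,486): 157+310 ≤ 486 → not valid
(26,362,385): 26+362 > 385 → valid
(63,207,267): 63+207 > 267 → valid
(173,293,424): 173+293 > 424 → valid
(172,385,601): 172+385 ≤ 601 → not valid
(61,294,397): 61+294 ≤ 397 → not valid
4 of the 7 triples form a triangle.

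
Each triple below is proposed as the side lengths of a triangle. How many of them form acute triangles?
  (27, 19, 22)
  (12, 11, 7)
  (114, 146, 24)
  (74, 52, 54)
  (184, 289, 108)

3

(27,19,22): 19²+22² = 845 > 729 = 27² → acute
(12,11,7): 7²+11² = 170 > 144 = 12² → acute
(114,146,24): 24+114 ≤ 146, not a triangle
(74,52,54): 52²+54² = 5620 > 5476 = 74² → acute
(184,289,108): 108²+184² = 45520 < 83521 = 289² → obtuse
3 of the 5 are acute.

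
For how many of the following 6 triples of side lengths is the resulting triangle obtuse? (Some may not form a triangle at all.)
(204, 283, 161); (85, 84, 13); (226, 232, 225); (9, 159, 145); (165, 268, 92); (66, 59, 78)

(204,283,161): 161²+204² = 67537 < 80089 = 283² → obtuse
(85,84,13): 13²+84² = 7225 = 85² → right
(226,232,225): 225²+226² = 101701 > 53824 = 232² → acute
(9,159,145): 9+145 ≤ 159, not a triangle
(165,268,92): 92+165 ≤ 268, not a triangle
(66,59,78): 59²+66² = 7837 > 6084 = 78² → acute
1 of the 6 is obtuse.

1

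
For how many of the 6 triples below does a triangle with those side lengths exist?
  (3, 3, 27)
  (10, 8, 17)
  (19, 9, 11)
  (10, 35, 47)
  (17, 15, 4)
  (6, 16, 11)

4

(3,3,27): 3+3 ≤ 27 → not valid
(8,10,17): 8+10 > 17 → valid
(9,11,19): 9+11 > 19 → valid
(10,35,47): 10+35 ≤ 47 → not valid
(4,15,17): 4+15 > 17 → valid
(6,11,16): 6+11 > 16 → valid
4 of the 6 triples form a triangle.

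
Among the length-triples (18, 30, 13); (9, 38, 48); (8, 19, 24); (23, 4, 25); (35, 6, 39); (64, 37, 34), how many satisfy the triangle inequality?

(13,18,30): 13+18 > 30 → valid
(9,38,48): 9+38 ≤ 48 → not valid
(8,19,24): 8+19 > 24 → valid
(4,23,25): 4+23 > 25 → valid
(6,35,39): 6+35 > 39 → valid
(34,37,64): 34+37 > 64 → valid
5 of the 6 triples form a triangle.

5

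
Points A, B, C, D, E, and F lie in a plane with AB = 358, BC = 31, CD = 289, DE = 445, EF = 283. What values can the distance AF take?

The maximum is all hops collinear in one direction: 358 + 31 + 289 + 445 + 283 = 1406.
The longest hop is 445; the others sum to 961. Since 445 ≤ 961, the path can fold back on itself completely, so the minimum distance is 0.

0 ≤ AF ≤ 1406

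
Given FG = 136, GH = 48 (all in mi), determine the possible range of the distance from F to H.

88 ≤ FH ≤ 184 mi

By the triangle inequality, |136 − 48| ≤ FH ≤ 136 + 48.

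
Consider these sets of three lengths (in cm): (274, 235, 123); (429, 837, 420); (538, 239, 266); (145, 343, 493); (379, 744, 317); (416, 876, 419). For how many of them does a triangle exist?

2

(123,235,274): 123+235 > 274 → valid
(420,429,837): 420+429 > 837 → valid
(239,266,538): 239+266 ≤ 538 → not valid
(145,343,493): 145+343 ≤ 493 → not valid
(317,379,744): 317+379 ≤ 744 → not valid
(416,419,876): 416+419 ≤ 876 → not valid
2 of the 6 triples form a triangle.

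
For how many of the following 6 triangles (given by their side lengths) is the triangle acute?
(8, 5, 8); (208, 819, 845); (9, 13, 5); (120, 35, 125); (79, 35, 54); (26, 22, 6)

(8,5,8): 5²+8² = 89 > 64 = 8² → acute
(208,819,845): 208²+819² = 714025 = 845² → right
(9,13,5): 5²+9² = 106 < 169 = 13² → obtuse
(120,35,125): 35²+120² = 15625 = 125² → right
(79,35,54): 35²+54² = 4141 < 6241 = 79² → obtuse
(26,22,6): 6²+22² = 520 < 676 = 26² → obtuse
1 of the 6 is acute.

1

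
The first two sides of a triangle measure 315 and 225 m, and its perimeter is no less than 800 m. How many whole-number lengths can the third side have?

280

Triangle inequality: 90 < x < 540. Perimeter ≥ 800 gives x ≥ 800 − 315 − 225 = 260.
So 260 ≤ x < 540; integers 260 through 539: 280 values.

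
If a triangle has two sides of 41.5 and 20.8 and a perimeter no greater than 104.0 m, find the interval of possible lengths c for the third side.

20.7 < c ≤ 41.7

Triangle inequality alone gives 20.7 < c < 62.3.
The perimeter condition gives c ≤ 104.0 − 41.5 − 20.8 = 41.7.
Intersecting the two: 20.7 < c ≤ 41.7.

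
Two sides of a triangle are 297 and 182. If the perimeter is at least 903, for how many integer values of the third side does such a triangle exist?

55

Triangle inequality: 115 < x < 479. Perimeter ≥ 903 gives x ≥ 903 − 297 − 182 = 424.
So 424 ≤ x < 479; integers 424 through 478: 55 values.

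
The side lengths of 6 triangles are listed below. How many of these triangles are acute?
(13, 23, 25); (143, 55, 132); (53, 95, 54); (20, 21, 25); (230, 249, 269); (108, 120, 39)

(13,23,25): 13²+23² = 698 > 625 = 25² → acute
(143,55,132): 55²+132² = 20449 = 143² → right
(53,95,54): 53²+54² = 5725 < 9025 = 95² → obtuse
(20,21,25): 20²+21² = 841 > 625 = 25² → acute
(230,249,269): 230²+249² = 114901 > 72361 = 269² → acute
(108,120,39): 39²+108² = 13185 < 14400 = 120² → obtuse
3 of the 6 are acute.

3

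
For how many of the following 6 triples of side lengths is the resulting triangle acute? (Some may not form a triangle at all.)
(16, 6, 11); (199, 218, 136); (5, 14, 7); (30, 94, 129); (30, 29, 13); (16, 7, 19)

(16,6,11): 6²+11² = 157 < 256 = 16² → obtuse
(199,218,136): 136²+199² = 58097 > 47524 = 218² → acute
(5,14,7): 5+7 ≤ 14, not a triangle
(30,94,129): 30+94 ≤ 129, not a triangle
(30,29,13): 13²+29² = 1010 > 900 = 30² → acute
(16,7,19): 7²+16² = 305 < 361 = 19² → obtuse
2 of the 6 are acute.

2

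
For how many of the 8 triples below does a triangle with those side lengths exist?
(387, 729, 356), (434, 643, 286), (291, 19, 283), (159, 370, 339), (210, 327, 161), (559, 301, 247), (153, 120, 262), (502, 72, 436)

(356,387,729): 356+387 > 729 → valid
(286,434,643): 286+434 > 643 → valid
(19,283,291): 19+283 > 291 → valid
(159,339,370): 159+339 > 370 → valid
(161,210,327): 161+210 > 327 → valid
(247,301,559): 247+301 ≤ 559 → not valid
(120,153,262): 120+153 > 262 → valid
(72,436,502): 72+436 > 502 → valid
7 of the 8 triples form a triangle.

7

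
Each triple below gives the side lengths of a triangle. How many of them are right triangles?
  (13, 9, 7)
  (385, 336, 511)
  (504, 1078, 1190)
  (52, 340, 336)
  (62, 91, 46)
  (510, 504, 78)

(13,9,7): 7²+9² = 130 < 169 = 13² → obtuse
(385,336,511): 336²+385² = 261121 = 511² → right
(504,1078,1190): 504²+1078² = 1416100 = 1190² → right
(52,340,336): 52²+336² = 115600 = 340² → right
(62,91,46): 46²+62² = 5960 < 8281 = 91² → obtuse
(510,504,78): 78²+504² = 260100 = 510² → right
4 of the 6 are right.

4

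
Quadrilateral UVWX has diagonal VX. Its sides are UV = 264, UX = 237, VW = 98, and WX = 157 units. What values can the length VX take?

From triangle UVX: |264 − 237| < VX < 264 + 237, i.e. 27 < VX < 501.
From triangle WVX: 59 < VX < 255.
Both must hold, so VX lies in the intersection.

59 < VX < 255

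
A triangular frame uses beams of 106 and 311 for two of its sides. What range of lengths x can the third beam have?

By the triangle inequality, x must be less than 106 + 311 = 417 and greater than |106 − 311| = 205.

205 < x < 417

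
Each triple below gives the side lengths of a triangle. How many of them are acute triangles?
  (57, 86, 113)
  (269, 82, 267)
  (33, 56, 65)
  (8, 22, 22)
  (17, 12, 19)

3

(57,86,113): 57²+86² = 10645 < 12769 = 113² → obtuse
(269,82,267): 82²+267² = 78013 > 72361 = 269² → acute
(33,56,65): 33²+56² = 4225 = 65² → right
(8,22,22): 8²+22² = 548 > 484 = 22² → acute
(17,12,19): 12²+17² = 433 > 361 = 19² → acute
3 of the 5 are acute.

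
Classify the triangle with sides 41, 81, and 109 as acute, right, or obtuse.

obtuse

Compare the square of the longest side to the sum of squares of the other two: 41² + 81² = 8242 < 11881 = 109².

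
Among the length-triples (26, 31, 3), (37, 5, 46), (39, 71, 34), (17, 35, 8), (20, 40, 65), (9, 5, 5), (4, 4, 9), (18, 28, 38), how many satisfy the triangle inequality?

3

(3,26,31): 3+26 ≤ 31 → not valid
(5,37,46): 5+37 ≤ 46 → not valid
(34,39,71): 34+39 > 71 → valid
(8,17,35): 8+17 ≤ 35 → not valid
(20,40,65): 20+40 ≤ 65 → not valid
(5,5,9): 5+5 > 9 → valid
(4,4,9): 4+4 ≤ 9 → not valid
(18,28,38): 18+28 > 38 → valid
3 of the 8 triples form a triangle.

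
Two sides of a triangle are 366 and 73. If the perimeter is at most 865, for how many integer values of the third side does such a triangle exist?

133

Triangle inequality: 293 < x < 439. Perimeter ≤ 865 gives x ≤ 865 − 366 − 73 = 426.
So 293 < x ≤ 426; integers 294 through 426: 133 values.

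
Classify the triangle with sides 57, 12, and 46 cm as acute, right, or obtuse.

Compare the square of the longest side to the sum of squares of the other two: 12² + 46² = 2260 < 3249 = 57².

obtuse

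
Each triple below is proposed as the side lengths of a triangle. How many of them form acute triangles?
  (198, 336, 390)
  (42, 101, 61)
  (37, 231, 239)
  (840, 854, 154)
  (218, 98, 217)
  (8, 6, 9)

2

(198,336,390): 198²+336² = 152100 = 390² → right
(42,101,61): 42²+61² = 5485 < 10201 = 101² → obtuse
(37,231,239): 37²+231² = 54730 < 57121 = 239² → obtuse
(840,854,154): 154²+840² = 729316 = 854² → right
(218,98,217): 98²+217² = 56693 > 47524 = 218² → acute
(8,6,9): 6²+8² = 100 > 81 = 9² → acute
2 of the 6 are acute.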